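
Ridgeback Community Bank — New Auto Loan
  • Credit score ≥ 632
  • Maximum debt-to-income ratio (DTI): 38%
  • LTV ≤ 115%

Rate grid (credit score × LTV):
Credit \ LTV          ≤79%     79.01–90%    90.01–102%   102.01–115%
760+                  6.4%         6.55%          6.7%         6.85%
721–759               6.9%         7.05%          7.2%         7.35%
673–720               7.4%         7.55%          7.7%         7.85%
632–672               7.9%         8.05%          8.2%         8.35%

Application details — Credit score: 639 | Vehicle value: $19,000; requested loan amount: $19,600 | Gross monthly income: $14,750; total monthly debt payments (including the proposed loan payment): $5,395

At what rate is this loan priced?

8.35%

Credit score 639 ≥ 632; DTI = 5,395/14,750 = 36.6% ≤ 38%
Loan-to-value = 19,600/19,000 = 103.2% — pass (115% max)
Row: 639 falls in 632–672. Column: 103.2% falls in 102.01–115%. Rate = 8.35%.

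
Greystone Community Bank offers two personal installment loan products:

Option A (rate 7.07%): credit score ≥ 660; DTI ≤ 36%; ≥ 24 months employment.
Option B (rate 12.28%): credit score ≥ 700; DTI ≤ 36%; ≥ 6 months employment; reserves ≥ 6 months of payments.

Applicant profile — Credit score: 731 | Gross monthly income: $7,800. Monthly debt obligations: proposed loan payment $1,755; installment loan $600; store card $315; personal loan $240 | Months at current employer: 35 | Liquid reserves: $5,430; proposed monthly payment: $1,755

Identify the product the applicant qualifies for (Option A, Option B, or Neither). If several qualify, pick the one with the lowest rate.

Total debts = (1,755 + 600 + 315 + 240) = 2,910; DTI = 2,910/7,800 = 37.3%.
Reserves = 5,430/1,755 = 3.1 months.
Option A: score 731 ≥ 660; DTI 37.3% > 36%; employment 35 ≥ 24 mo → does not qualify.
Option B: score 731 ≥ 700; DTI 37.3% > 36%; employment 35 ≥ 6 mo; reserves 3.1 < 6 mo → does not qualify.

Neither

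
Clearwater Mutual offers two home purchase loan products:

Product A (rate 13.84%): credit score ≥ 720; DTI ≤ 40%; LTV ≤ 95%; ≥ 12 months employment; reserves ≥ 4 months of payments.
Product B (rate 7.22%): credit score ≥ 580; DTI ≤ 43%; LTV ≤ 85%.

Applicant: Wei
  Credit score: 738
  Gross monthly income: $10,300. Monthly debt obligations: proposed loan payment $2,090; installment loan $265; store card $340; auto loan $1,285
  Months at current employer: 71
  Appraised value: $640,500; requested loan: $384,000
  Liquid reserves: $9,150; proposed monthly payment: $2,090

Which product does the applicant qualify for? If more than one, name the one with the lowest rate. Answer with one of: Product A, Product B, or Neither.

Product B

Total debts = (2,090 + 265 + 340 + 1,285) = 3,980; DTI = 3,980/10,300 = 38.6%.
LTV = 384,000/640,500 = 60%.
Reserves = 9,150/2,090 = 4.4 months.
Product A: score 738 ≥ 720; DTI 38.6% ≤ 40%; LTV 60% ≤ 95%; employment 71 ≥ 12 mo; reserves 4.4 ≥ 4 mo → qualifies.
Product B: score 738 ≥ 580; DTI 38.6% ≤ 43%; LTV 60% ≤ 85% → qualifies.
Qualifying: Product A, Product B. Lowest rate is 7.22% → Product B.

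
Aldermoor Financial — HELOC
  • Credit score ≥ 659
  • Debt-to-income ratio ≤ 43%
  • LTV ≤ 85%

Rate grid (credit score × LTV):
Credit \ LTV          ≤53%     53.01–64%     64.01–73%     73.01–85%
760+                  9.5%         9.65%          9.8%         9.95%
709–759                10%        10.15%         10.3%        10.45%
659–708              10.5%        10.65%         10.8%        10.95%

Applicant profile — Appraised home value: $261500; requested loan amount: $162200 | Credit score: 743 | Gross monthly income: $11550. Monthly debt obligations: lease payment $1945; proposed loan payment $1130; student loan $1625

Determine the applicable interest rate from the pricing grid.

10.15%

Credit score 743 ≥ 659; Total monthly debts = (1,945 + 1,130 + 1,625) = 4,700. DTI = 4,700/11,550 = 40.7% ≤ 43%
Loan-to-value = 162,200/261,500 = 62% — pass (85% max)
Score 743 is in the 709–759 band; LTV 62% is in the 53.01–64% band → 10.15%.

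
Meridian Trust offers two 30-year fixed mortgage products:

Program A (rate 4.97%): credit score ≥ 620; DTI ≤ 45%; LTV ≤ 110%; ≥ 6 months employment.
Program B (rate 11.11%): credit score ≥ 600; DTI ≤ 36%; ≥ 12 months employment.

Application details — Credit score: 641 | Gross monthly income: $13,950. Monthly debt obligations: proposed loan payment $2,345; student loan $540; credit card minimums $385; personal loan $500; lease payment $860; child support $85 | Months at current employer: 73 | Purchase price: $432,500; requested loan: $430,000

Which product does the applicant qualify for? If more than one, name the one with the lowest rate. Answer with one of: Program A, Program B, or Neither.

Total debts = (2,345 + 540 + 385 + 500 + 860 + 85) = 4,715; DTI = 4,715/13,950 = 33.8%.
LTV = 430,000/432,500 = 99.4%.
Program A: score 641 ≥ 620; DTI 33.8% ≤ 45%; LTV 99.4% ≤ 110%; employment 73 ≥ 6 mo → qualifies.
Program B: score 641 ≥ 600; DTI 33.8% ≤ 36%; employment 73 ≥ 12 mo → qualifies.
Qualifying: Program A, Program B. Lowest rate is 4.97% → Program A.

Program A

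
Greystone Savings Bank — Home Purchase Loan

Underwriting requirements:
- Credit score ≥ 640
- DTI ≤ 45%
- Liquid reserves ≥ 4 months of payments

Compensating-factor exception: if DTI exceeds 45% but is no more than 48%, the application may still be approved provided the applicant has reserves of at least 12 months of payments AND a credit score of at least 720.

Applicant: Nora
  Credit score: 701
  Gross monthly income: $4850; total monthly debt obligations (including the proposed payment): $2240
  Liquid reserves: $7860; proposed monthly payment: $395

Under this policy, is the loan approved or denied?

Credit score 701 ≥ 640 (meets base)
DTI = 2,240/4,850 = 46.2% > 45% — standard DTI limit exceeded.
Reserves = 7,860/395 = 19.9 months ≥ 4
DTI 46.2% is within the 45%–48% exception band; checking compensating factors.
Override check — reserves: 19.9 mo (ok); score: 701 (below 720).
Override conditions not both satisfied; exception does not apply.

Denied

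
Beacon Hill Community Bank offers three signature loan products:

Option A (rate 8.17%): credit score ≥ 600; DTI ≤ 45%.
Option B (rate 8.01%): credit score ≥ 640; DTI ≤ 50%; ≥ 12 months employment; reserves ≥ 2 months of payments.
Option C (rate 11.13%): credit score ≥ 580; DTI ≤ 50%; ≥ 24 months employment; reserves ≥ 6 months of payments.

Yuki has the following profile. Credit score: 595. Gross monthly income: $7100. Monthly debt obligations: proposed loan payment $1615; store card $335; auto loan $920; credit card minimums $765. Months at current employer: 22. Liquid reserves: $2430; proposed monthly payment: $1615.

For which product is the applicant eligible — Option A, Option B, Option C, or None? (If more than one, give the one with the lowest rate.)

Total debts = (1,615 + 335 + 920 + 765) = 3,635; DTI = 3,635/7,100 = 51.2%.
Reserves = 2,430/1,615 = 1.5 months.
Option A: score 595 < 600; DTI 51.2% > 45% → does not qualify.
Option B: score 595 < 640; DTI 51.2% > 50%; employment 22 ≥ 12 mo; reserves 1.5 < 2 mo → does not qualify.
Option C: score 595 ≥ 580; DTI 51.2% > 50%; employment 22 < 24 mo; reserves 1.5 < 6 mo → does not qualify.

None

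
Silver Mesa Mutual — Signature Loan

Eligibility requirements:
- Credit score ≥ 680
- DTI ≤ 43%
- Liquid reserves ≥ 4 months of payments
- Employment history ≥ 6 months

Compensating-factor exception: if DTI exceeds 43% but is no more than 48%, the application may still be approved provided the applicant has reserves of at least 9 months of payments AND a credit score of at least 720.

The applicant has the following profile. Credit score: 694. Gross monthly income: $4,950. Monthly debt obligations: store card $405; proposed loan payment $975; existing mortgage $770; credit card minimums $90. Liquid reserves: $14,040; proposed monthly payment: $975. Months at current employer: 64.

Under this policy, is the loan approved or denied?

Denied

Credit score 694 ≥ 680 (meets base)
Total debts = (405 + 975 + 770 + 90) = 2,240. DTI = 2,240/4,950 = 45.3% > 43% — standard DTI limit exceeded.
Liquid reserves cover 14,040/975 = 14.4 months — ≥ 4 required
Employment 64 ≥ 6 months
DTI 45.3% is within the 43%–48% exception band; checking compensating factors.
Reserves 14.4 ≥ 9 months; credit score 694 < 720.
Override conditions not both satisfied; exception does not apply.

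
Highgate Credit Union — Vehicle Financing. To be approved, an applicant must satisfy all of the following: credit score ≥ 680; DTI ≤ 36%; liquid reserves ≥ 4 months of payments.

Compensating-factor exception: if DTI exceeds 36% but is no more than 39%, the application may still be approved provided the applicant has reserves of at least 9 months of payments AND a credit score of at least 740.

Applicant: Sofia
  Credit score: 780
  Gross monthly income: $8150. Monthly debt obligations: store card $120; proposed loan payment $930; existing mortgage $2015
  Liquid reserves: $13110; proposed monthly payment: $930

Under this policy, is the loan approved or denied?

Approved

Credit score 780 ≥ 680 (meets base)
Total debts = (120 + 930 + 2,015) = 3,065. DTI: 3,065 ÷ 8,150 = 37.6%, over the 36% base limit.
Reserves: 13,110 ÷ 930 = 14.1 months (meets 4-month minimum)
37.6% falls in the override range (36%–39%), so the compensating-factor test applies.
Override check — reserves: 14.1 mo (ok); score: 780 (ok).
Both compensating conditions met → exception applies.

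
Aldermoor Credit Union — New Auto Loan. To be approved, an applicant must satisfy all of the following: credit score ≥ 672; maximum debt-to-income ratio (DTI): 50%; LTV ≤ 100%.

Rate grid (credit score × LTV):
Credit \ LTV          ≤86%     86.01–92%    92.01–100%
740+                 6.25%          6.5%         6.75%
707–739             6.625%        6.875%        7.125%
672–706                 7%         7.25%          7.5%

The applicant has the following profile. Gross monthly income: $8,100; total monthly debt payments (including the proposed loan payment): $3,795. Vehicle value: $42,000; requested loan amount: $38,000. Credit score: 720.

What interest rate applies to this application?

Credit score 720 ≥ 672; DTI = 3,795/8,100 = 46.9% ≤ 50%
LTV = 38,000/42,000 = 90.5% ≤ 100%
Credit 720 → row 707–739; LTV 90.5% → column 86.01–92%. Grid cell → 6.875%.

6.875%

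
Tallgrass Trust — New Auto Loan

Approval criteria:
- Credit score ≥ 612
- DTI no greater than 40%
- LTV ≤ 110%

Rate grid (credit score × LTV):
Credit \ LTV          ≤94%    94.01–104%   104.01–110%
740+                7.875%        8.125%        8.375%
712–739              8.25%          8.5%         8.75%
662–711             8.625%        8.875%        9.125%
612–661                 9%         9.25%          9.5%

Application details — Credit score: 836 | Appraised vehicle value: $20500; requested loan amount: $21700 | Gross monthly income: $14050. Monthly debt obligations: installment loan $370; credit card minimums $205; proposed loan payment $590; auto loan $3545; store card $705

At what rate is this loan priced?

8.375%

Credit score 836 ≥ 612; Total monthly debts = (370 + 205 + 590 + 3,545 + 705) = 5,415. DTI = 5,415/14,050 = 38.5% ≤ 40%
Loan-to-value = 21,700/20,500 = 105.9% — pass (110% max)
Row: 836 falls in 740+. Column: 105.9% falls in 104.01–110%. Rate = 8.375%.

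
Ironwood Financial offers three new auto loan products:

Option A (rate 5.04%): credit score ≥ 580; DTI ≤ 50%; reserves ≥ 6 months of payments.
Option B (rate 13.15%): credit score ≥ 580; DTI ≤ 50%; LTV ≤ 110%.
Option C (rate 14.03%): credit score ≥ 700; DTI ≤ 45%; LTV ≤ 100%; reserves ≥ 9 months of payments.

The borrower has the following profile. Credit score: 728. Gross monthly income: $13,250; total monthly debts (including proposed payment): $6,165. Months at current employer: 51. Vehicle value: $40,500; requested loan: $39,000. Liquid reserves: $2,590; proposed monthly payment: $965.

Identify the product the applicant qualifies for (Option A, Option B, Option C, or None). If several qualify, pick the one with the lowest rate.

DTI = 6,165/13,250 = 46.5%.
LTV = 39,000/40,500 = 96.3%.
Reserves = 2,590/965 = 2.7 months.
Option A: score 728 ≥ 580; DTI 46.5% ≤ 50%; reserves 2.7 < 6 mo → does not qualify.
Option B: score 728 ≥ 580; DTI 46.5% ≤ 50%; LTV 96.3% ≤ 110% → qualifies.
Option C: score 728 ≥ 700; DTI 46.5% > 45%; LTV 96.3% ≤ 100%; reserves 2.7 < 9 mo → does not qualify.

Option B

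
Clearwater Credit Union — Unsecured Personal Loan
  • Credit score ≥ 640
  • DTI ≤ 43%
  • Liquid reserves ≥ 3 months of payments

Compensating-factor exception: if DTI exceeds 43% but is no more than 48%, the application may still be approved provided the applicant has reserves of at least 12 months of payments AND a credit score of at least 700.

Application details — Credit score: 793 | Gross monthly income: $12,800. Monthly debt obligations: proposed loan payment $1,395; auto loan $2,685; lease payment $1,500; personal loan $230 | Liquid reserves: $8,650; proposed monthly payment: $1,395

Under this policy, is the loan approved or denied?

Credit score 793 ≥ 640 (meets base)
Total debts = (1,395 + 2,685 + 1,500 + 230) = 5,810. DTI: 5,810 ÷ 12,800 = 45.4%, over the 43% base limit.
Liquid reserves cover 8,650/1,395 = 6.2 months — ≥ 3 required
DTI 45.4% is within the 43%–48% exception band; checking compensating factors.
Override check — reserves: 6.2 mo (short of 12); score: 793 (ok).
Override conditions not both satisfied; exception does not apply.

Denied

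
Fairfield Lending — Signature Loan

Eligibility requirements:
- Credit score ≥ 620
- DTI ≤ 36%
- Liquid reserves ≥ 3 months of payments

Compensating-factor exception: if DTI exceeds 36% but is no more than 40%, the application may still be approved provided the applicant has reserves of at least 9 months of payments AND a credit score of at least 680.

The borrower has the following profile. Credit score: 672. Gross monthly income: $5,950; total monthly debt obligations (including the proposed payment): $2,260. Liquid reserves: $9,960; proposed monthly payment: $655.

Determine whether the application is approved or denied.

Denied

Credit score 672 ≥ 620 (meets base)
DTI: 2,260 ÷ 5,950 = 38%, over the 36% base limit.
Reserves: 9,960 ÷ 655 = 15.2 months (meets 3-month minimum)
DTI 38% is within the 36%–40% exception band; checking compensating factors.
Override check — reserves: 15.2 mo (ok); score: 672 (below 680).
Compensating-factor requirement not fully met.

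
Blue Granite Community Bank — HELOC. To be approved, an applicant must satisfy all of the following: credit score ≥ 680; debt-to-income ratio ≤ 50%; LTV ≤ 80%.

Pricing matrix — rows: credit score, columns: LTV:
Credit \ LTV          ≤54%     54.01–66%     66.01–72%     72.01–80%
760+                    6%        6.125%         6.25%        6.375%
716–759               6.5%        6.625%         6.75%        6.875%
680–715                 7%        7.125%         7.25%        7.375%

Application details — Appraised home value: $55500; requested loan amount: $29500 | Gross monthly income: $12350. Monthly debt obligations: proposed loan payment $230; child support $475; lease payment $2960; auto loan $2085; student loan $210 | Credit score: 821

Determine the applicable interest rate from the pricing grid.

6%

Credit score 821 ≥ 680; Total monthly debts = (230 + 475 + 2,960 + 2,085 + 210) = 5,960. Debt-to-income = 5,960/12,350 = 48.3% — meets 50% limit
LTV = 29,500/55,500 = 53.2% ≤ 80%
Score 821 is in the 760+ band; LTV 53.2% is in the ≤54% band → 6%.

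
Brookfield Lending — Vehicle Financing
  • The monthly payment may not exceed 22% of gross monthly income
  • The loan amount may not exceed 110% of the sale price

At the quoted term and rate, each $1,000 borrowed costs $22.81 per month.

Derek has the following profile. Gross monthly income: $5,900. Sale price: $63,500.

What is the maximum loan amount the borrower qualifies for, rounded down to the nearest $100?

$56,900

Payment cap: 22% × $5,900 = $1,298/month.
At $22.81 per $1,000, that supports 1,298/22.81 × 1,000 ≈ $56,904 → $56,900.
LTV cap: 110% × $63,500 = $69,850 → $69,800.
Binding constraint: payment-to-income.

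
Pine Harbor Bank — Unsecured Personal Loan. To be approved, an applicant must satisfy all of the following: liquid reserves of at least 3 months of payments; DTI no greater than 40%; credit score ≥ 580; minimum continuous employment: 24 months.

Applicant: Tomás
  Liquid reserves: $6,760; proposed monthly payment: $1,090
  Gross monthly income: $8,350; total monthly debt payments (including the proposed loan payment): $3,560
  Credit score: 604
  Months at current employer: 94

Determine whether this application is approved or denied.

Denied

Reserves: 6,760 ÷ 1,090 = 6.2 months (meets 3-month minimum)
DTI = 3,560/8,350 = 42.6% > 40%
Credit score 604 ≥ 580 (meets)
Employment 94 ≥ 24 months
Fails on DTI.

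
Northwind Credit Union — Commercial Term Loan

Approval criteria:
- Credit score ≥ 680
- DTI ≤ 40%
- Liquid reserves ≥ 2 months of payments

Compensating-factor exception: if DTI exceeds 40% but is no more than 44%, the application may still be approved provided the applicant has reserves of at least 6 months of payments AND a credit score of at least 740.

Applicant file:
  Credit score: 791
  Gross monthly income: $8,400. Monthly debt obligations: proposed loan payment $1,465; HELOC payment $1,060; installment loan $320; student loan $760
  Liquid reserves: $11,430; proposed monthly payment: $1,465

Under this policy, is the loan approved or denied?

Approved

Credit score 791 ≥ 680 (meets base)
Total debts = (1,465 + 1,060 + 320 + 760) = 3,605. DTI = 3,605/8,400 = 42.9% > 40% — standard DTI limit exceeded.
Liquid reserves cover 11,430/1,465 = 7.8 months — ≥ 2 required
DTI 42.9% is within the 40%–44% exception band; checking compensating factors.
Override check — reserves: 7.8 mo (ok); score: 791 (ok).
Both override conditions satisfied; DTI exception granted.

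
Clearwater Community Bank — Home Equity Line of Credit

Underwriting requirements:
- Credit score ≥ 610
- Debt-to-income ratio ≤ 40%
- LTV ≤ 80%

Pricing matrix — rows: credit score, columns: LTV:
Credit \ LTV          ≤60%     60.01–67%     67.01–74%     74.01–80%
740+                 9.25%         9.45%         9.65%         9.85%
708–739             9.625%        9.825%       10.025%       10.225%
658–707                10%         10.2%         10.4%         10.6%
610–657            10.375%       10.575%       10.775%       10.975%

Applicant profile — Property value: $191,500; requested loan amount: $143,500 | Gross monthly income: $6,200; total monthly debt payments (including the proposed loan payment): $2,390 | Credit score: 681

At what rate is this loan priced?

Credit score 681 ≥ 610; DTI: 2,390 ÷ 6,200 = 38.5%, within the 40% cap
LTV: 143,500 ÷ 191,500 = 74.9%, within 80% cap
Score 681 is in the 658–707 band; LTV 74.9% is in the 74.01–80% band → 10.6%.

10.6%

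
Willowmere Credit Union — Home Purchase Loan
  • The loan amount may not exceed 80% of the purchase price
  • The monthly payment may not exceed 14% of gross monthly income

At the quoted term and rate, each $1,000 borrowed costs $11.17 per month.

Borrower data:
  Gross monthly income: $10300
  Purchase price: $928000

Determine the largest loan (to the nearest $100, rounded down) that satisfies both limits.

Payment cap: 14% × $10,300 = $1,442/month.
At $11.17 per $1,000, that supports 1,442/11.17 × 1,000 ≈ $129,095 → $129,000.
LTV cap: 80% × $928,000 = $742,400 → $742,400.
Binding constraint: payment-to-income.

$129,000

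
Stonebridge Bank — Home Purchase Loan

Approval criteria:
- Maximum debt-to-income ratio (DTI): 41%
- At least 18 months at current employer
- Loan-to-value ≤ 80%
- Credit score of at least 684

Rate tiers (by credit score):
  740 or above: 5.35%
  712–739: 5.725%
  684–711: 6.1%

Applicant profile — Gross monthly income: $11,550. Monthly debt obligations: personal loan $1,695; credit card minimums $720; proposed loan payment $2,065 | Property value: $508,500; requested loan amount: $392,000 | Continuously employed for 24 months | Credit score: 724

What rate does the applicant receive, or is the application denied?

Credit score 724 ≥ 684 (meets minimum)
Total monthly debts = (1,695 + 720 + 2,065) = 4,480. Debt-to-income = 4,480/11,550 = 38.8% — meets 41% limit
Employment 24 ≥ 18 months
Loan-to-value = 392,000/508,500 = 77.1% — pass (80% max)
All requirements met. Score 724 falls in the 712–739 tier → 5.725%.

Approved at 5.725%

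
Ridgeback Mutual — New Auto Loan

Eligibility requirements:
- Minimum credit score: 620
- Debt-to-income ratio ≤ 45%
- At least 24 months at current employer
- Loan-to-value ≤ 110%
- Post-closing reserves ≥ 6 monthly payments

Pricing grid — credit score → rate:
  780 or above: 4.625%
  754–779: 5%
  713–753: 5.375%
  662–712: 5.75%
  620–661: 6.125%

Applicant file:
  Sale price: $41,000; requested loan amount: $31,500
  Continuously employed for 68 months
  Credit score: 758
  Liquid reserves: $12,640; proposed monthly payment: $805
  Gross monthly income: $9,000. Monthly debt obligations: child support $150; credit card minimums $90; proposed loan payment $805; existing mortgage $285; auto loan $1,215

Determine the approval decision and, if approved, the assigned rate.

Approved at 5%

Credit score 758 ≥ 620 (meets minimum)
Liquid reserves cover 12,640/805 = 15.7 months — ≥ 6 required
Loan-to-value = 31,500/41,000 = 76.8% — pass (110% max)
Employment 68 ≥ 24 months
Total monthly debts = (150 + 90 + 805 + 285 + 1,215) = 2,545. DTI = 2,545/9,000 = 28.3% ≤ 45%
All requirements met. Score 758 falls in the 754–779 tier → 5%.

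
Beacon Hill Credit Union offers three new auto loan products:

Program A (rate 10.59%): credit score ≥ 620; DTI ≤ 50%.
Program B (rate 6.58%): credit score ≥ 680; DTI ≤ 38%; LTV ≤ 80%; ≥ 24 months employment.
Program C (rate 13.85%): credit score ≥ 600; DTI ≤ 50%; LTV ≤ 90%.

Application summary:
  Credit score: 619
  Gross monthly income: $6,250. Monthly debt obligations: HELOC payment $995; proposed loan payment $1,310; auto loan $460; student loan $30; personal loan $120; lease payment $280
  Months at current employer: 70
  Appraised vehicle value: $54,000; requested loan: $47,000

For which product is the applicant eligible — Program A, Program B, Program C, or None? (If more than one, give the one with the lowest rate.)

Total debts = (995 + 1,310 + 460 + 30 + 120 + 280) = 3,195; DTI = 3,195/6,250 = 51.1%.
LTV = 47,000/54,000 = 87%.
Program A: score 619 < 620; DTI 51.1% > 50% → does not qualify.
Program B: score 619 < 680; DTI 51.1% > 38%; LTV 87% > 80%; employment 70 ≥ 24 mo → does not qualify.
Program C: score 619 ≥ 600; DTI 51.1% > 50%; LTV 87% ≤ 90% → does not qualify.

None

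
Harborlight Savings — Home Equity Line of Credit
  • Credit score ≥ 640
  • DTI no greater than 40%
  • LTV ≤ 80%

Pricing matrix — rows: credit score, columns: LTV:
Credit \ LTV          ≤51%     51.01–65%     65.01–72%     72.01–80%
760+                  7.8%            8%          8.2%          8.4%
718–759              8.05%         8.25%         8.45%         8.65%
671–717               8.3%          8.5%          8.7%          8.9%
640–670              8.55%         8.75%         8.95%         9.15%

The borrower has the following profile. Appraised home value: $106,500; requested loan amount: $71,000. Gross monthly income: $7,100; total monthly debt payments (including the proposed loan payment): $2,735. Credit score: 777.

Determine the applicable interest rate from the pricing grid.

Credit score 777 ≥ 640; DTI = 2,735/7,100 = 38.5% ≤ 40%
Loan-to-value = 71,000/106,500 = 66.7% — pass (80% max)
Row: 777 falls in 760+. Column: 66.7% falls in 65.01–72%. Rate = 8.2%.

8.2%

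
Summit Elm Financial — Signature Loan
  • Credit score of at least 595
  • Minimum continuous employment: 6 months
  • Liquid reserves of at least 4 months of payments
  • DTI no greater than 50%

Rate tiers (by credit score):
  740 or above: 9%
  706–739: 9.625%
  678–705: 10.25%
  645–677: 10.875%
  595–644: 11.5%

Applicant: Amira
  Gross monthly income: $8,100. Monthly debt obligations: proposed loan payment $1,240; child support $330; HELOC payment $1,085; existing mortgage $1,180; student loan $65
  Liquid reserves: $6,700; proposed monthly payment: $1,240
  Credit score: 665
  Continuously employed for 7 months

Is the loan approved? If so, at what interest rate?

Approved at 10.875%

Credit score 665 ≥ 595 (meets minimum)
Total monthly debts = (1,240 + 330 + 1,085 + 1,180 + 65) = 3,900. DTI = 3,900/8,100 = 48.1% ≤ 50%
Employment 7 ≥ 6 months
Reserves: 6,700 ÷ 1,240 = 5.4 months (meets 4-month minimum)
All requirements met. Score 665 falls in the 645–677 tier → 10.875%.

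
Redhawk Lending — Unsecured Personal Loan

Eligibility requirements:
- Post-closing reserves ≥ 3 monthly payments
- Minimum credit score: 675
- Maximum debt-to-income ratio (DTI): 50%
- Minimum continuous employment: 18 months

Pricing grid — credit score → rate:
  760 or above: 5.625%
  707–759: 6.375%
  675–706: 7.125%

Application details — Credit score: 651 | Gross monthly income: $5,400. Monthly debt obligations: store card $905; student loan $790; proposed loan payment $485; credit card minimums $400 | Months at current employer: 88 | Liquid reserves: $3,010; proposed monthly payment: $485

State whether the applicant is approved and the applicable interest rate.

Credit score 651 < 675 (below minimum)
Employment 88 ≥ 18 months
Reserves = 3,010/485 = 6.2 months ≥ 3
Total monthly debts = (905 + 790 + 485 + 400) = 2,580. Debt-to-income = 2,580/5,400 = 47.8% — meets 50% limit
Not all requirements met → denied.

Denied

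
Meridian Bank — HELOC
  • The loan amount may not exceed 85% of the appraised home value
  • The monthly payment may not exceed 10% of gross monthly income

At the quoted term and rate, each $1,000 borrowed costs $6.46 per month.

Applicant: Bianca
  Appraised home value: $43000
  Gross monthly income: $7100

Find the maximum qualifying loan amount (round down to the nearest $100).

Payment cap: 10% × $7,100 = $710/month.
At $6.46 per $1,000, that supports 710/6.46 × 1,000 ≈ $109,907 → $109,900.
LTV cap: 85% × $43,000 = $36,550 → $36,500.
Binding constraint: loan-to-value.

$36,500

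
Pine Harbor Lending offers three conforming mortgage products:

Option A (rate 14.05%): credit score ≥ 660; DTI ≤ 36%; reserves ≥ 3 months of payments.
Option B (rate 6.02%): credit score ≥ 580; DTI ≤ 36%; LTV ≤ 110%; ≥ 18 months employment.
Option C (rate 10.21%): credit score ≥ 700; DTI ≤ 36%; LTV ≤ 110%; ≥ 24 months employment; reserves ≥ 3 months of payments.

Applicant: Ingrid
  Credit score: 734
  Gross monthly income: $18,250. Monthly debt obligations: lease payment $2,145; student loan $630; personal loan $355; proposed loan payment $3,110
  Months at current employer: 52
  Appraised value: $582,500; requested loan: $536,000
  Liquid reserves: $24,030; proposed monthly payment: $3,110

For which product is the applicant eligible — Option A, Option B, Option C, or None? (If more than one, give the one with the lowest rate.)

Total debts = (2,145 + 630 + 355 + 3,110) = 6,240; DTI = 6,240/18,250 = 34.2%.
LTV = 536,000/582,500 = 92%.
Reserves = 24,030/3,110 = 7.7 months.
Option A: score 734 ≥ 660; DTI 34.2% ≤ 36%; reserves 7.7 ≥ 3 mo → qualifies.
Option B: score 734 ≥ 580; DTI 34.2% ≤ 36%; LTV 92% ≤ 110%; employment 52 ≥ 18 mo → qualifies.
Option C: score 734 ≥ 700; DTI 34.2% ≤ 36%; LTV 92% ≤ 110%; employment 52 ≥ 24 mo; reserves 7.7 ≥ 3 mo → qualifies.
Qualifying: Option A, Option B, Option C. Lowest rate is 6.02% → Option B.

Option B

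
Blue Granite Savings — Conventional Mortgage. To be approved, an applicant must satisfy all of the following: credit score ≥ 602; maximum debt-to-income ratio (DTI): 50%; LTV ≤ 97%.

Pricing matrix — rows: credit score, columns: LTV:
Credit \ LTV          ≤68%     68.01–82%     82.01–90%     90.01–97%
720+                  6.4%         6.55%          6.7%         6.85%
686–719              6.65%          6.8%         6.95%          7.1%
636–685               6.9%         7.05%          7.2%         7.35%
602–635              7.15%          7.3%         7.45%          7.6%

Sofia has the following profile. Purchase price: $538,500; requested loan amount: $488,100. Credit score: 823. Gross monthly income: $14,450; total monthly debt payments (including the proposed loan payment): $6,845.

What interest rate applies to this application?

6.85%

Credit score 823 ≥ 602; Debt-to-income = 6,845/14,450 = 47.4% — meets 50% limit
LTV: 488,100 ÷ 538,500 = 90.6%, within 97% cap
Credit 823 → row 720+; LTV 90.6% → column 90.01–97%. Grid cell → 6.85%.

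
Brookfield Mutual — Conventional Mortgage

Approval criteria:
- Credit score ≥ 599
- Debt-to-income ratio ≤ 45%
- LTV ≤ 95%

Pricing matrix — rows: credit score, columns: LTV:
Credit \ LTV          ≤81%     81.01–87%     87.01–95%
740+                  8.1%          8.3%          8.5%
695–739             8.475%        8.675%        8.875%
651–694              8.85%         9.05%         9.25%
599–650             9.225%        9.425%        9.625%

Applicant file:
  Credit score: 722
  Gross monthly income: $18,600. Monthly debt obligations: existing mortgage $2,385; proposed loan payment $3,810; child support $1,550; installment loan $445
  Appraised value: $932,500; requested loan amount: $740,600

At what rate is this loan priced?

Credit score 722 ≥ 599; Total monthly debts = (2,385 + 3,810 + 1,550 + 445) = 8,190. DTI = 8,190/18,600 = 44% ≤ 45%
Loan-to-value = 740,600/932,500 = 79.4% — pass (95% max)
Credit 722 → row 695–739; LTV 79.4% → column ≤81%. Grid cell → 8.475%.

8.475%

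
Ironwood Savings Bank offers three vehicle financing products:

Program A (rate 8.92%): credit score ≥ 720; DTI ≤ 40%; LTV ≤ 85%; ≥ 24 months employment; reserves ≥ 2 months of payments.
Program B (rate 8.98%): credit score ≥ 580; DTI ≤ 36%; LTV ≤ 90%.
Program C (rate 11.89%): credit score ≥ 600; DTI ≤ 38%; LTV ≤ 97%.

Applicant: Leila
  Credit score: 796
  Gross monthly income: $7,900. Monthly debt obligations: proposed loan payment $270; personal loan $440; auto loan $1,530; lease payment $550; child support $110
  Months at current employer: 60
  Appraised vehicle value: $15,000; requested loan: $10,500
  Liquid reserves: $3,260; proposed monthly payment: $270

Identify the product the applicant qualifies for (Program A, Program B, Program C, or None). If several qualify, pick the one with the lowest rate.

Total debts = (270 + 440 + 1,530 + 550 + 110) = 2,900; DTI = 2,900/7,900 = 36.7%.
LTV = 10,500/15,000 = 70%.
Reserves = 3,260/270 = 12.1 months.
Program A: score 796 ≥ 720; DTI 36.7% ≤ 40%; LTV 70% ≤ 85%; employment 60 ≥ 24 mo; reserves 12.1 ≥ 2 mo → qualifies.
Program B: score 796 ≥ 580; DTI 36.7% > 36%; LTV 70% ≤ 90% → does not qualify.
Program C: score 796 ≥ 600; DTI 36.7% ≤ 38%; LTV 70% ≤ 97% → qualifies.
Qualifying: Program A, Program C. Lowest rate is 8.92% → Program A.

Program A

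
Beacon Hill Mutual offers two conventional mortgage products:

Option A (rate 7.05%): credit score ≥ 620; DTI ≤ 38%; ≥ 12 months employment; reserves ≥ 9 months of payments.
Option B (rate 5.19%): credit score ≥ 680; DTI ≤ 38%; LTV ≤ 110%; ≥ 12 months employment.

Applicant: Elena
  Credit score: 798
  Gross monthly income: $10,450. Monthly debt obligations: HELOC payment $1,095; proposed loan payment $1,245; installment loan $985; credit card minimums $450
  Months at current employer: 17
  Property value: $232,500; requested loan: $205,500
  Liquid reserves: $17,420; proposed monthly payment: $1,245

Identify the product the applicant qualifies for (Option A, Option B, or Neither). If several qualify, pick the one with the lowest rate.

Option B

Total debts = (1,095 + 1,245 + 985 + 450) = 3,775; DTI = 3,775/10,450 = 36.1%.
LTV = 205,500/232,500 = 88.4%.
Reserves = 17,420/1,245 = 14.0 months.
Option A: score 798 ≥ 620; DTI 36.1% ≤ 38%; employment 17 ≥ 12 mo; reserves 14.0 ≥ 9 mo → qualifies.
Option B: score 798 ≥ 680; DTI 36.1% ≤ 38%; LTV 88.4% ≤ 110%; employment 17 ≥ 12 mo → qualifies.
Qualifying: Option A, Option B. Lowest rate is 5.19% → Option B.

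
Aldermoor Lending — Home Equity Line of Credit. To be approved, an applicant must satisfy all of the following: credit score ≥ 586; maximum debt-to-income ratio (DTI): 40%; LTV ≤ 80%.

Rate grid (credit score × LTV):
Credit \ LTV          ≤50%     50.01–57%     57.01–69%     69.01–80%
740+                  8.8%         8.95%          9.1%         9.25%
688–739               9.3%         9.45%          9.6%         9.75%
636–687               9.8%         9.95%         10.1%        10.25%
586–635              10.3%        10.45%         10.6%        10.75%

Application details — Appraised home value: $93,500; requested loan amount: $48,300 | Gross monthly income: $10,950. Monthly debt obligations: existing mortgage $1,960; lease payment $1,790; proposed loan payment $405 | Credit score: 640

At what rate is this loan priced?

Credit score 640 ≥ 586; Total monthly debts = (1,960 + 1,790 + 405) = 4,155. Debt-to-income = 4,155/10,950 = 37.9% — meets 40% limit
LTV: 48,300 ÷ 93,500 = 51.7%, within 80% cap
Credit 640 → row 636–687; LTV 51.7% → column 50.01–57%. Grid cell → 9.95%.

9.95%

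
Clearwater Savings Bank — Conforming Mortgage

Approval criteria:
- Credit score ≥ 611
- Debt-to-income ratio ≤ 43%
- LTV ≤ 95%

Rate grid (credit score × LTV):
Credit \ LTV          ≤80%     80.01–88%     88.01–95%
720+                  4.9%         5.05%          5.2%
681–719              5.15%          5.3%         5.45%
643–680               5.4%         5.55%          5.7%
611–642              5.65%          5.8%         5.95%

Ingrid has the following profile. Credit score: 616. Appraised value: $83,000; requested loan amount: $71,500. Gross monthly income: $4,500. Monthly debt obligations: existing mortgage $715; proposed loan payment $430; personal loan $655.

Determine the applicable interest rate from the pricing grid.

5.8%

Credit score 616 ≥ 611; Total monthly debts = (715 + 430 + 655) = 1,800. DTI = 1,800/4,500 = 40% ≤ 43%
Loan-to-value = 71,500/83,000 = 86.1% — pass (95% max)
Credit 616 → row 611–642; LTV 86.1% → column 80.01–88%. Grid cell → 5.8%.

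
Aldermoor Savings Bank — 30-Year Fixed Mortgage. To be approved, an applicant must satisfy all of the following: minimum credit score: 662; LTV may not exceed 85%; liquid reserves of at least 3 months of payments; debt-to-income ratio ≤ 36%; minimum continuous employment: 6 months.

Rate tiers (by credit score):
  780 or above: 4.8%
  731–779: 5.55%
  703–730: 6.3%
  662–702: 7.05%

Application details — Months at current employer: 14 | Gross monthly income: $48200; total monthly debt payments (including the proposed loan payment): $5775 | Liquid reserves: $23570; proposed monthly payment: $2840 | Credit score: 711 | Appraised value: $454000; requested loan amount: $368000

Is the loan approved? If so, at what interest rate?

Approved at 6.3%

Credit score 711 ≥ 662 (meets minimum)
DTI = 5,775/48,200 = 12% ≤ 36%
Employment 14 ≥ 6 months
Reserves = 23,570/2,840 = 8.3 months ≥ 3
Loan-to-value = 368,000/454,000 = 81.1% — pass (85% max)
All requirements met. Score 711 falls in the 703–730 tier → 6.3%.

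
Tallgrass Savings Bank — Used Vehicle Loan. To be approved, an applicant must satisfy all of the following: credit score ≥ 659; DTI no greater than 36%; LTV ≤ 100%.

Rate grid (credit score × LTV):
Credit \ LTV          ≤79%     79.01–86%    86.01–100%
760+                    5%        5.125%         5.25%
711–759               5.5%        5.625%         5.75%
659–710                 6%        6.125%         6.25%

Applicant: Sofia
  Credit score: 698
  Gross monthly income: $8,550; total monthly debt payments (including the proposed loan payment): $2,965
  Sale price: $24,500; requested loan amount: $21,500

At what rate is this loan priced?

6.25%

Credit score 698 ≥ 659; Debt-to-income = 2,965/8,550 = 34.7% — meets 36% limit
LTV: 21,500 ÷ 24,500 = 87.8%, within 100% cap
Credit 698 → row 659–710; LTV 87.8% → column 86.01–100%. Grid cell → 6.25%.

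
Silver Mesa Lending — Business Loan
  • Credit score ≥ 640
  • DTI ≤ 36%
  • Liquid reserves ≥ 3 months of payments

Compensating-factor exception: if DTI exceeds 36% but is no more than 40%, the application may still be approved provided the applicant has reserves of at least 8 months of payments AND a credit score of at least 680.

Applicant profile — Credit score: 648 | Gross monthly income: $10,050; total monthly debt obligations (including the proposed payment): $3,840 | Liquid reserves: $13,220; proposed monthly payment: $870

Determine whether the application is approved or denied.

Credit score 648 ≥ 640 (meets base)
DTI = 3,840/10,050 = 38.2% > 36% — standard DTI limit exceeded.
Reserves: 13,220 ÷ 870 = 15.2 months (meets 3-month minimum)
DTI 38.2% is within the 36%–40% exception band; checking compensating factors.
Reserves 15.2 ≥ 8 months; credit score 648 < 680.
Compensating-factor requirement not fully met.

Denied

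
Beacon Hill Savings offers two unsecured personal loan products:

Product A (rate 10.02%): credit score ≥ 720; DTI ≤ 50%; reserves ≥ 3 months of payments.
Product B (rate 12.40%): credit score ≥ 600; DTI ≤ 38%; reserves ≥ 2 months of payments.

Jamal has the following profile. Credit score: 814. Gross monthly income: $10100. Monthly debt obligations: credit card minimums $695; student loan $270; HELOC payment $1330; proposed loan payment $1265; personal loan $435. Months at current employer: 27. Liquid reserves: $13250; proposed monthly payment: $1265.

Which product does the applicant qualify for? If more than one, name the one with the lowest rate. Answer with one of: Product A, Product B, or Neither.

Product A

Total debts = (695 + 270 + 1,330 + 1,265 + 435) = 3,995; DTI = 3,995/10,100 = 39.6%.
Reserves = 13,250/1,265 = 10.5 months.
Product A: score 814 ≥ 720; DTI 39.6% ≤ 50%; reserves 10.5 ≥ 3 mo → qualifies.
Product B: score 814 ≥ 600; DTI 39.6% > 38%; reserves 10.5 ≥ 2 mo → does not qualify.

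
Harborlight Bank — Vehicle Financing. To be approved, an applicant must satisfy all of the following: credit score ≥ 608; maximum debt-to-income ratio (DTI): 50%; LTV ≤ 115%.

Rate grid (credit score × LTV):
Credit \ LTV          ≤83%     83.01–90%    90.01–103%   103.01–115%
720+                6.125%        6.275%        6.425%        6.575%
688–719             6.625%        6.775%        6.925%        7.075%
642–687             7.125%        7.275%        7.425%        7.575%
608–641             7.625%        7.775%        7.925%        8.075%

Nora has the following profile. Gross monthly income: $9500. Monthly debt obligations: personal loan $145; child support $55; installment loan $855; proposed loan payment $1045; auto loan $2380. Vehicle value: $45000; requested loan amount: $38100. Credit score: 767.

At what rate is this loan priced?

6.275%

Credit score 767 ≥ 608; Total monthly debts = (145 + 55 + 855 + 1,045 + 2,380) = 4,480. Debt-to-income = 4,480/9,500 = 47.2% — meets 50% limit
Loan-to-value = 38,100/45,000 = 84.7% — pass (115% max)
Row: 767 falls in 720+. Column: 84.7% falls in 83.01–90%. Rate = 6.275%.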